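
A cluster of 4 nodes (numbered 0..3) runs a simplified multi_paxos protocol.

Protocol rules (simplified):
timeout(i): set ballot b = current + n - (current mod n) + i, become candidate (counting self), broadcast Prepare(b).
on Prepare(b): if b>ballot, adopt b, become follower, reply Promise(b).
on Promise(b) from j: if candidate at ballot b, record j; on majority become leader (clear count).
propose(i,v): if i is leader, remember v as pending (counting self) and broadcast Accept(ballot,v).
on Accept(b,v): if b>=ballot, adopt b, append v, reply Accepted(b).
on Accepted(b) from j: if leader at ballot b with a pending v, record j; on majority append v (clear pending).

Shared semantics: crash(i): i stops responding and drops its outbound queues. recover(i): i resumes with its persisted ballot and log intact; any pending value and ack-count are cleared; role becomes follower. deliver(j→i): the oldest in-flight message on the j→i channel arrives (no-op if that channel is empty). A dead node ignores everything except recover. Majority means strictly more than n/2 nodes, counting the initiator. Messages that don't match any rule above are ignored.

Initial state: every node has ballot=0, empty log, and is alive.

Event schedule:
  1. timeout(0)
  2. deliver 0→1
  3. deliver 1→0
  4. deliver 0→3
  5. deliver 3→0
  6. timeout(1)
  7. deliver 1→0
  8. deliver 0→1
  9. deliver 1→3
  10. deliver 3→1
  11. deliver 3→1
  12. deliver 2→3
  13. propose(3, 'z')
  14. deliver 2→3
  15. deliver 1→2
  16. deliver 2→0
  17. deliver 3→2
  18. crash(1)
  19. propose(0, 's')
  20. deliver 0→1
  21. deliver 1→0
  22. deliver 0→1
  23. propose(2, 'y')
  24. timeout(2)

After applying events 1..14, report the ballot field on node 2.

after 1 — timeout(0): n0:cand/b4/[-]
after 2 — deliver 0→1: n1:foll/b4/[-]
after 3 — deliver 1→0: ·
after 4 — deliver 0→3: n3:foll/b4/[-]
after 5 — deliver 3→0: n0:lead/b4/[-]
after 6 — timeout(1): n1:cand/b9/[-]
after 7 — deliver 1→0: n0:foll/b9/[-]
after 8 — deliver 0→1: ·
after 9 — deliver 1→3: n3:foll/b9/[-]
after 10 — deliver 3→1: n1:lead/b9/[-]
after 11 — deliver 3→1: ·
after 12 — deliver 2→3: ·
after 13 — propose(3,'z'): ·
after 14 — deliver 2→3: ·

0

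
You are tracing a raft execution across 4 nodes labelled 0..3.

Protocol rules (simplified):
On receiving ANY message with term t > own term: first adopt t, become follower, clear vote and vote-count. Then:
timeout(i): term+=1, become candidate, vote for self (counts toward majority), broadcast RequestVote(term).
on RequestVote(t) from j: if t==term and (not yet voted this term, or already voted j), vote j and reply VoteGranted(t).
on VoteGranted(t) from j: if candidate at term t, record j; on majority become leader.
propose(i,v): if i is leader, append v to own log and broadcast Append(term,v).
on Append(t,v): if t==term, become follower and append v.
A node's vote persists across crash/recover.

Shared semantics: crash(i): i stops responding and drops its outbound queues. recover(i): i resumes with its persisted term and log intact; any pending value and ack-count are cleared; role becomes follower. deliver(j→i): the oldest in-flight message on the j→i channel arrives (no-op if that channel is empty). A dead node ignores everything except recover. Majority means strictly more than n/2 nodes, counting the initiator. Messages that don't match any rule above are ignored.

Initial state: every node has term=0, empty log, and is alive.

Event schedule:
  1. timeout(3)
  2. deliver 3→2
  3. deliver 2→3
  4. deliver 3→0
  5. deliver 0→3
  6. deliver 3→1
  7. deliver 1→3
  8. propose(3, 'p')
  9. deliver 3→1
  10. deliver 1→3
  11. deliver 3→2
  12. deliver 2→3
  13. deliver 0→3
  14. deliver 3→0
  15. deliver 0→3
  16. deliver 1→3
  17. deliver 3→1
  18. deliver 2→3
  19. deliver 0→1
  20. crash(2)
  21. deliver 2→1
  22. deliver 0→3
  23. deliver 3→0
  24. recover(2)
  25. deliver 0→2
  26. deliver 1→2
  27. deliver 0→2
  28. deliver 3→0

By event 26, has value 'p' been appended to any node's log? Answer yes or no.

[1] timeout(3) → N3(cand t1 [-])
[2] deliver 3→2 → N2(foll t1 [-])
[3] deliver 2→3 → ∅
[4] deliver 3→0 → N0(foll t1 [-])
[5] deliver 0→3 → N3(lead t1 [-])
[6] deliver 3→1 → N1(foll t1 [-])
[7] deliver 1→3 → ∅
[8] propose(3,'p') → N3(lead t1 [p])
[9] deliver 3→1 → N1(foll t1 [p])
[10] deliver 1→3 → ∅
[11] deliver 3→2 → N2(foll t1 [p])
[12] deliver 2→3 → ∅
[13] deliver 0→3 → ∅
[14] deliver 3→0 → N0(foll t1 [p])
[15] deliver 0→3 → ∅
[16] deliver 1→3 → ∅
[17] deliver 3→1 → ∅
[18] deliver 2→3 → ∅
[19] deliver 0→1 → ∅
[20] crash(2) → N2(✗foll t1 [p])
[21] deliver 2→1 → ∅
[22] deliver 0→3 → ∅
[23] deliver 3→0 → ∅
[24] recover(2) → N2(foll t1 [p])
[25] deliver 0→2 → ∅
[26] deliver 1→2 → ∅

yes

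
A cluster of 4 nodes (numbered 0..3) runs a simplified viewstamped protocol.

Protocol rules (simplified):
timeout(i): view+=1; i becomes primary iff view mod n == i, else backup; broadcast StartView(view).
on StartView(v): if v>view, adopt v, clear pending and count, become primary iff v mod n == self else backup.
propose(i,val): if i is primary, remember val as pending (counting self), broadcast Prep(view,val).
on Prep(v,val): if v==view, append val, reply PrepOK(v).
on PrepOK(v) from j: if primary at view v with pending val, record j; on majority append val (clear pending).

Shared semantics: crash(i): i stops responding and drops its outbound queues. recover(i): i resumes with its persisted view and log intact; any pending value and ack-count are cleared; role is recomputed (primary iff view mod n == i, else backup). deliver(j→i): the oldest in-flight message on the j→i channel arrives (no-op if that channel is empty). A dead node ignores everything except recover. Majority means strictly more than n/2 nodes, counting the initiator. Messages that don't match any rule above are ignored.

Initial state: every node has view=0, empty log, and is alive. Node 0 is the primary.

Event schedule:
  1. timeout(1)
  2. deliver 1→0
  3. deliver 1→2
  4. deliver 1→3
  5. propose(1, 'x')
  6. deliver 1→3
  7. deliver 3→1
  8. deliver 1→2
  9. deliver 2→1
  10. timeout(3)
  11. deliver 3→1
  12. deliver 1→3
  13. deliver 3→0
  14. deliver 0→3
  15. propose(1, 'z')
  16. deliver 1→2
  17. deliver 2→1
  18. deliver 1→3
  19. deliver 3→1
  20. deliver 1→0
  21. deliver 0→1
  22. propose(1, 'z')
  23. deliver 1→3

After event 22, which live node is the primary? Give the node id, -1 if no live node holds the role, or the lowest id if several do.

[1] timeout(1) → N1(prim v1 [-])
[2] deliver 1→0 → N0(back v1 [-])
[3] deliver 1→2 → N2(back v1 [-])
[4] deliver 1→3 → N3(back v1 [-])
[5] propose(1,'x') → ∅
[6] deliver 1→3 → N3(back v1 [x])
[7] deliver 3→1 → ∅
[8] deliver 1→2 → N2(back v1 [x])
[9] deliver 2→1 → N1(prim v1 [x])
[10] timeout(3) → N3(back v2 [x])
[11] deliver 3→1 → N1(back v2 [x])
[12] deliver 1→3 → ∅
[13] deliver 3→0 → N0(back v2 [-])
[14] deliver 0→3 → ∅
[15] propose(1,'z') → ∅
[16] deliver 1→2 → ∅
[17] deliver 2→1 → ∅
[18] deliver 1→3 → ∅
[19] deliver 3→1 → ∅
[20] deliver 1→0 → ∅
[21] deliver 0→1 → ∅
[22] propose(1,'z') → ∅

-1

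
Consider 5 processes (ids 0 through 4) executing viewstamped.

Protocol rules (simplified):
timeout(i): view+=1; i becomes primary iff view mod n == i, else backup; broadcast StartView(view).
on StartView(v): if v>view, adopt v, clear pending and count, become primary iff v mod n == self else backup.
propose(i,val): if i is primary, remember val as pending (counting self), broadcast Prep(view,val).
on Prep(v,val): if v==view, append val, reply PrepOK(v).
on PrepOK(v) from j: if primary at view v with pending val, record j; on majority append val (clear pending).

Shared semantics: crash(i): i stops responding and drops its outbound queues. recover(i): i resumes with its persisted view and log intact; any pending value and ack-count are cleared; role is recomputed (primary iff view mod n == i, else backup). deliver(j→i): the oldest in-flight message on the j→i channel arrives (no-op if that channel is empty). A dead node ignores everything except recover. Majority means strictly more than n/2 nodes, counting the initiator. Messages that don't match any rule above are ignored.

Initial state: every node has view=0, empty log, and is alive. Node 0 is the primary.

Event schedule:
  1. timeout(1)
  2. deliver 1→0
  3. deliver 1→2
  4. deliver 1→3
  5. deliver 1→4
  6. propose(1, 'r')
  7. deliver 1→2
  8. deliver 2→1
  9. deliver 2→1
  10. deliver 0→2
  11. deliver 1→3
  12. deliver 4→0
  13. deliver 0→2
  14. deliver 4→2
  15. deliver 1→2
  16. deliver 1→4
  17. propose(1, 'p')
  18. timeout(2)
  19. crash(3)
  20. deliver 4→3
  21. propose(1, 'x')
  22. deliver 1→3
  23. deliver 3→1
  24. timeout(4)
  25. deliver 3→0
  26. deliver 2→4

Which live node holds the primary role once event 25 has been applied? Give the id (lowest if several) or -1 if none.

1

e1 timeout(1): 1[prim,v=1,-]
e2 deliver 1→0: 0[back,v=1,-]
e3 deliver 1→2: 2[back,v=1,-]
e4 deliver 1→3: 3[back,v=1,-]
e5 deliver 1→4: 4[back,v=1,-]
e6 propose(1,'r'): ·
e7 deliver 1→2: 2[back,v=1,r]
e8 deliver 2→1: ·
e9 deliver 2→1: ·
e10 deliver 0→2: ·
e11 deliver 1→3: 3[back,v=1,r]
e12 deliver 4→0: ·
e13 deliver 0→2: ·
e14 deliver 4→2: ·
e15 deliver 1→2: ·
e16 deliver 1→4: 4[back,v=1,r]
e17 propose(1,'p'): ·
e18 timeout(2): 2[prim,v=2,r]
e19 crash(3): 3[✗back,v=1,r]
e20 deliver 4→3: ·
e21 propose(1,'x'): ·
e22 deliver 1→3: ·
e23 deliver 3→1: ·
e24 timeout(4): 4[back,v=2,r]
e25 deliver 3→0: ·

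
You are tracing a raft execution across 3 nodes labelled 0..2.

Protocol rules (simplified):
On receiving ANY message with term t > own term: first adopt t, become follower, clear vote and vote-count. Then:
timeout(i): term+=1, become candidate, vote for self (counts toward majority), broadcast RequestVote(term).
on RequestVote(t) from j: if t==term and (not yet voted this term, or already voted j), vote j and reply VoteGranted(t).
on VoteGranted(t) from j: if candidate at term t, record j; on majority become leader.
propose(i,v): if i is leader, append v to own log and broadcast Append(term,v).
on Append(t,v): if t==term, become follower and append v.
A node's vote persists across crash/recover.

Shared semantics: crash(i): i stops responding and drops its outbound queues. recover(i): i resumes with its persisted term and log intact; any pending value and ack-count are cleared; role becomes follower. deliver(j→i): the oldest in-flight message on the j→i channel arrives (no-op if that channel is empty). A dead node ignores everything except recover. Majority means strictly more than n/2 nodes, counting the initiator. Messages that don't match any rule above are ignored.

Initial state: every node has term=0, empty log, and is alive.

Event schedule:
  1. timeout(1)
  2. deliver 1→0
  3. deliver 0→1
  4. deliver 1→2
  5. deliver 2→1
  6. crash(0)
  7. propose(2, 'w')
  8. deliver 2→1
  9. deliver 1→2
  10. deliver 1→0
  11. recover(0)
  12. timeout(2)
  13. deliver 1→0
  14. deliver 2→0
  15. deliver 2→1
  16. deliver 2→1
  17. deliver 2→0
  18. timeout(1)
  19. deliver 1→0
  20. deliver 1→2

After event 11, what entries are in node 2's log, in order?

empty

step 1 timeout(1): 1={cand,t=1,log=-}
step 2 deliver 1→0: 0={foll,t=1,log=-}
step 3 deliver 0→1: 1={lead,t=1,log=-}
step 4 deliver 1→2: 2={foll,t=1,log=-}
step 5 deliver 2→1: —
step 6 crash(0): 0={✗foll,t=1,log=-}
step 7 propose(2,'w'): —
step 8 deliver 2→1: —
step 9 deliver 1→2: —
step 10 deliver 1→0: —
step 11 recover(0): 0={foll,t=1,log=-}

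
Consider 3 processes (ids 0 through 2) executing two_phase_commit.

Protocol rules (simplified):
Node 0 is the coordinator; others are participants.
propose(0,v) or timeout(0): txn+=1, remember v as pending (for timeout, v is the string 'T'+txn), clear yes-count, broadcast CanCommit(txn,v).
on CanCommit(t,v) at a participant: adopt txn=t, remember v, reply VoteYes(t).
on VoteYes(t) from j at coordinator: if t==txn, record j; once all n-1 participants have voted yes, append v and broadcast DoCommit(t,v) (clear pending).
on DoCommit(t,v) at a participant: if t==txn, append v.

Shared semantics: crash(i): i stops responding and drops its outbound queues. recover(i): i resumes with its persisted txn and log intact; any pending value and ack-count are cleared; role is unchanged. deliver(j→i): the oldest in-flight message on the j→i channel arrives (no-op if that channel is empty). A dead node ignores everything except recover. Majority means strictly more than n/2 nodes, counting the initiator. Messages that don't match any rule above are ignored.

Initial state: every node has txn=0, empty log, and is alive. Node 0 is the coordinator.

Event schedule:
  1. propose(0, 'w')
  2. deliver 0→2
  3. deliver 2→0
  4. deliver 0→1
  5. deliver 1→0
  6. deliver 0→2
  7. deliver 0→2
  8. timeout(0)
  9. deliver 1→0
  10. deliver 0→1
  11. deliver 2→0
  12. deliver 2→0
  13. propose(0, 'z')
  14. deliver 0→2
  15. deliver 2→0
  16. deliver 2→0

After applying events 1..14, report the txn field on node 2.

step 1 propose(0,'w'): 0={coor,t=1,log=-}
step 2 deliver 0→2: 2={part,t=1,log=-}
step 3 deliver 2→0: —
step 4 deliver 0→1: 1={part,t=1,log=-}
step 5 deliver 1→0: 0={coor,t=1,log=w}
step 6 deliver 0→2: 2={part,t=1,log=w}
step 7 deliver 0→2: —
step 8 timeout(0): 0={coor,t=2,log=w}
step 9 deliver 1→0: —
step 10 deliver 0→1: 1={part,t=1,log=w}
step 11 deliver 2→0: —
step 12 deliver 2→0: —
step 13 propose(0,'z'): 0={coor,t=3,log=w}
step 14 deliver 0→2: 2={part,t=2,log=w}

2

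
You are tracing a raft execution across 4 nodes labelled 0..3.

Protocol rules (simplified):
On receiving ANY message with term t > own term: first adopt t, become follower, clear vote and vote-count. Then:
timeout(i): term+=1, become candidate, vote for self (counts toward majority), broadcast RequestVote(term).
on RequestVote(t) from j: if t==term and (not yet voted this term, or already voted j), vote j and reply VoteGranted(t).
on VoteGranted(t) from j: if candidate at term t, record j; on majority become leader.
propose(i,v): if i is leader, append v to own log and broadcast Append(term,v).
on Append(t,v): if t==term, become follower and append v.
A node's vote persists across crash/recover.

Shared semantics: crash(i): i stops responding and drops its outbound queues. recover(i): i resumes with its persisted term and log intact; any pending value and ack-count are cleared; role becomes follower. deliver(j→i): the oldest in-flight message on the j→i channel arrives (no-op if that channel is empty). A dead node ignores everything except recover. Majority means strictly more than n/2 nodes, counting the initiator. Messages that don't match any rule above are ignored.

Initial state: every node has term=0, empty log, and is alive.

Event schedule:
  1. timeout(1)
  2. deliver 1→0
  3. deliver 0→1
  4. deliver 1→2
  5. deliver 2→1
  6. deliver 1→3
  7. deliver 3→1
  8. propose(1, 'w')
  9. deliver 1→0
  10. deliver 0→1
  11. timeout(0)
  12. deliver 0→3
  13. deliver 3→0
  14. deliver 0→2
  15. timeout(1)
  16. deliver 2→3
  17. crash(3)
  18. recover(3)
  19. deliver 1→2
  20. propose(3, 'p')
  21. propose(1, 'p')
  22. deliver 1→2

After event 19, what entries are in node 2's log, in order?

e1 timeout(1): 1[cand,t=1,-]
e2 deliver 1→0: 0[foll,t=1,-]
e3 deliver 0→1: ·
e4 deliver 1→2: 2[foll,t=1,-]
e5 deliver 2→1: 1[lead,t=1,-]
e6 deliver 1→3: 3[foll,t=1,-]
e7 deliver 3→1: ·
e8 propose(1,'w'): 1[lead,t=1,w]
e9 deliver 1→0: 0[foll,t=1,w]
e10 deliver 0→1: ·
e11 timeout(0): 0[cand,t=2,w]
e12 deliver 0→3: 3[foll,t=2,-]
e13 deliver 3→0: ·
e14 deliver 0→2: 2[foll,t=2,-]
e15 timeout(1): 1[cand,t=2,w]
e16 deliver 2→3: ·
e17 crash(3): 3[✗foll,t=2,-]
e18 recover(3): 3[foll,t=2,-]
e19 deliver 1→2: ·

empty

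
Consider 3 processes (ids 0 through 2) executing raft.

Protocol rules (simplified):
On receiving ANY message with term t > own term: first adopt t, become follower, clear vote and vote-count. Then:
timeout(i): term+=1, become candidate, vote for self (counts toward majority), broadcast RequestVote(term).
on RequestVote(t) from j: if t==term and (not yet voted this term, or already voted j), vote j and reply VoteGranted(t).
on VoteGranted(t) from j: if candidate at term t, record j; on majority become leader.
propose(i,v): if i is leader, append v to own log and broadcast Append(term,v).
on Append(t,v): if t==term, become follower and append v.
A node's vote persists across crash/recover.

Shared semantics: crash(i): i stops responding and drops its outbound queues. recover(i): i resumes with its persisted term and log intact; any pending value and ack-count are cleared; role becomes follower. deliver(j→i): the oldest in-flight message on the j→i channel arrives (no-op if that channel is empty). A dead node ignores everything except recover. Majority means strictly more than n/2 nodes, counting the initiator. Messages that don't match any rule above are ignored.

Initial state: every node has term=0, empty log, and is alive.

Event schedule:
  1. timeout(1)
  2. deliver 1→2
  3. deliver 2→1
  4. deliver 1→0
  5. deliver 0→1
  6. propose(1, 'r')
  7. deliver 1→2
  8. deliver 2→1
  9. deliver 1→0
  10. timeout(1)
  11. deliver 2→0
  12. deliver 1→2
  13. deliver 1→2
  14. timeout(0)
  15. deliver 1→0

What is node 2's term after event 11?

1. timeout(1):  <1:cand t1 ->
2. deliver 1→2:  <2:foll t1 ->
3. deliver 2→1:  <1:lead t1 ->
4. deliver 1→0:  <0:foll t1 ->
5. deliver 0→1:  nop
6. propose(1,'r'):  <1:lead t1 r>
7. deliver 1→2:  <2:foll t1 r>
8. deliver 2→1:  nop
9. deliver 1→0:  <0:foll t1 r>
10. timeout(1):  <1:cand t2 r>
11. deliver 2→0:  nop

1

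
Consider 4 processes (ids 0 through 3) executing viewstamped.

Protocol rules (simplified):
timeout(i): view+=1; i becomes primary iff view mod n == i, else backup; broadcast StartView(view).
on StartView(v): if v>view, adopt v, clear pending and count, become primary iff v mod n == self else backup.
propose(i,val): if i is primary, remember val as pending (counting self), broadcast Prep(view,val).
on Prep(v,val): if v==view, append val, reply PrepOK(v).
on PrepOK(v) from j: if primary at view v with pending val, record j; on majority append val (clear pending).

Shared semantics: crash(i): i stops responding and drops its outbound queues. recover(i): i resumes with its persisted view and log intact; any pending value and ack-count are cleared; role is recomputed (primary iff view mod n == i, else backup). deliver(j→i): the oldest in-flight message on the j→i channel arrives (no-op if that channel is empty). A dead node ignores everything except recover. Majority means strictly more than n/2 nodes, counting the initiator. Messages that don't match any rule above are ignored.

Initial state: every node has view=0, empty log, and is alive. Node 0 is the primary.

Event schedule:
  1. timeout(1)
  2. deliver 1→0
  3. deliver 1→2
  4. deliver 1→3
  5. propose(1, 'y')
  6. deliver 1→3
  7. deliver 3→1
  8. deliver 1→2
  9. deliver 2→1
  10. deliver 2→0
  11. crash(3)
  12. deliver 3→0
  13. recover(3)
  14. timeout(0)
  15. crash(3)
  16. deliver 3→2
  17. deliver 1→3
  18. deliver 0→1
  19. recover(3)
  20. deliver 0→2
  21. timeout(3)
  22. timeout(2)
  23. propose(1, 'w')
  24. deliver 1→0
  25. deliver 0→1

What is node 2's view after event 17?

step 1 timeout(1): 1={prim,v=1,log=-}
step 2 deliver 1→0: 0={back,v=1,log=-}
step 3 deliver 1→2: 2={back,v=1,log=-}
step 4 deliver 1→3: 3={back,v=1,log=-}
step 5 propose(1,'y'): —
step 6 deliver 1→3: 3={back,v=1,log=y}
step 7 deliver 3→1: —
step 8 deliver 1→2: 2={back,v=1,log=y}
step 9 deliver 2→1: 1={prim,v=1,log=y}
step 10 deliver 2→0: —
step 11 crash(3): 3={✗back,v=1,log=y}
step 12 deliver 3→0: —
step 13 recover(3): 3={back,v=1,log=y}
step 14 timeout(0): 0={back,v=2,log=-}
step 15 crash(3): 3={✗back,v=1,log=y}
step 16 deliver 3→2: —
step 17 deliver 1→3: —

1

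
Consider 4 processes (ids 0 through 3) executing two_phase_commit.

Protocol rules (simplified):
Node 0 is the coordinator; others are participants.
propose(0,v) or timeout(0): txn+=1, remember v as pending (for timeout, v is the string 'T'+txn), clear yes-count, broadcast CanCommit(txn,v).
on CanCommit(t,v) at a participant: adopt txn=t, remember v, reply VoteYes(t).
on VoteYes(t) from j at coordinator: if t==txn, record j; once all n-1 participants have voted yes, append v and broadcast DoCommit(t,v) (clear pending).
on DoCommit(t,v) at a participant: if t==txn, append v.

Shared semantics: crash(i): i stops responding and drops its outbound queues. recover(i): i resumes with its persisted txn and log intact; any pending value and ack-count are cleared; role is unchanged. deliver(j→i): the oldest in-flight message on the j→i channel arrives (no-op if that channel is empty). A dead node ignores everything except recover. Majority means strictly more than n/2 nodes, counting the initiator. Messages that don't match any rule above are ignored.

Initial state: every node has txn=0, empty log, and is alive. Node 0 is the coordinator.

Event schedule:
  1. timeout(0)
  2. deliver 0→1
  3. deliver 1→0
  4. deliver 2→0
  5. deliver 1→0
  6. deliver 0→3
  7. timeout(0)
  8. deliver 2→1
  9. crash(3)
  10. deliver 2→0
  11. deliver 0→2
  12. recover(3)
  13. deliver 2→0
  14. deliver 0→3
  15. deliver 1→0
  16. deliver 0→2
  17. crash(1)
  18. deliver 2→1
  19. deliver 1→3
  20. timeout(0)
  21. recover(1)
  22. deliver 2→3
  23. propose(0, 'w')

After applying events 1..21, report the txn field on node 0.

e1 timeout(0): 0[coor,t=1,-]
e2 deliver 0→1: 1[part,t=1,-]
e3 deliver 1→0: ·
e4 deliver 2→0: ·
e5 deliver 1→0: ·
e6 deliver 0→3: 3[part,t=1,-]
e7 timeout(0): 0[coor,t=2,-]
e8 deliver 2→1: ·
e9 crash(3): 3[✗part,t=1,-]
e10 deliver 2→0: ·
e11 deliver 0→2: 2[part,t=1,-]
e12 recover(3): 3[part,t=1,-]
e13 deliver 2→0: ·
e14 deliver 0→3: 3[part,t=2,-]
e15 deliver 1→0: ·
e16 deliver 0→2: 2[part,t=2,-]
e17 crash(1): 1[✗part,t=1,-]
e18 deliver 2→1: ·
e19 deliver 1→3: ·
e20 timeout(0): 0[coor,t=3,-]
e21 recover(1): 1[part,t=1,-]

3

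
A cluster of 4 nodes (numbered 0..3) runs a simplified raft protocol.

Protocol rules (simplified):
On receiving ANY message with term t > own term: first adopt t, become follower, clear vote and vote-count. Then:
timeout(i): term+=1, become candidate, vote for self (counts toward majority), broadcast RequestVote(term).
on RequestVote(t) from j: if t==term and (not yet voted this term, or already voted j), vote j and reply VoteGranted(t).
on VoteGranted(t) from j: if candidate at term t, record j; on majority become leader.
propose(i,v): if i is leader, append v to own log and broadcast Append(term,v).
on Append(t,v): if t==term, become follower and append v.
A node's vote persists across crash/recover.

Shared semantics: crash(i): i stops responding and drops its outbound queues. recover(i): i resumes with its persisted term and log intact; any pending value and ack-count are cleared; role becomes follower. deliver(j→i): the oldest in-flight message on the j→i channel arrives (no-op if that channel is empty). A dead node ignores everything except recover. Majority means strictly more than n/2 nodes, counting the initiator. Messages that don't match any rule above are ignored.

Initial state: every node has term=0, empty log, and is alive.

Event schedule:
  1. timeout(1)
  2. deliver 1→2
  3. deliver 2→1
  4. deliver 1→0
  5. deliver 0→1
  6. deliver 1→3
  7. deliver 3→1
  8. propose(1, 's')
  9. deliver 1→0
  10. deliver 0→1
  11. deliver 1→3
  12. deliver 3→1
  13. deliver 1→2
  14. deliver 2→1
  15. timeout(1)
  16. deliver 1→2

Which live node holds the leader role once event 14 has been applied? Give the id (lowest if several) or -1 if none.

1

1. timeout(1):  <1:cand t1 ->
2. deliver 1→2:  <2:foll t1 ->
3. deliver 2→1:  nop
4. deliver 1→0:  <0:foll t1 ->
5. deliver 0→1:  <1:lead t1 ->
6. deliver 1→3:  <3:foll t1 ->
7. deliver 3→1:  nop
8. propose(1,'s'):  <1:lead t1 s>
9. deliver 1→0:  <0:foll t1 s>
10. deliver 0→1:  nop
11. deliver 1→3:  <3:foll t1 s>
12. deliver 3→1:  nop
13. deliver 1→2:  <2:foll t1 s>
14. deliver 2→1:  nop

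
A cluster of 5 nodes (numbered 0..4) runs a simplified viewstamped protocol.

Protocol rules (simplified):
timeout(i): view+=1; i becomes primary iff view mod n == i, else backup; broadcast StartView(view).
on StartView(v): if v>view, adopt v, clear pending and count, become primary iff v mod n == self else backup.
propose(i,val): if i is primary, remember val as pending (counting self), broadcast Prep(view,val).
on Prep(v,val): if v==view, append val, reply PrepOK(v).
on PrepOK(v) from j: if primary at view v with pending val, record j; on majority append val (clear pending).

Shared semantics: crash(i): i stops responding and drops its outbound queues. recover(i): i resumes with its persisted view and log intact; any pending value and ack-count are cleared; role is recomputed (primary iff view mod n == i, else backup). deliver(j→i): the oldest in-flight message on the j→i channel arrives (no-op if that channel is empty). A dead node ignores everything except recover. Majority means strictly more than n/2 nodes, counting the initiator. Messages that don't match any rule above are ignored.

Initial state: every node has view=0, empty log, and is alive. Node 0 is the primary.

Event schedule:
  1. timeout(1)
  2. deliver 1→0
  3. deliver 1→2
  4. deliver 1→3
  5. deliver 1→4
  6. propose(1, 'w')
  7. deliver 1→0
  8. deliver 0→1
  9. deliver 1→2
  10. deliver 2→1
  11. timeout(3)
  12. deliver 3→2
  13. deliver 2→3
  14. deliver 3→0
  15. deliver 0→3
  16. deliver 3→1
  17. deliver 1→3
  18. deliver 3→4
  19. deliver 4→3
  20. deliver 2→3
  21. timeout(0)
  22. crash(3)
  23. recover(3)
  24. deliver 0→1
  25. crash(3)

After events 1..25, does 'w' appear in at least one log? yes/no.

1. timeout(1):  <1:prim v1 ->
2. deliver 1→0:  <0:back v1 ->
3. deliver 1→2:  <2:back v1 ->
4. deliver 1→3:  <3:back v1 ->
5. deliver 1→4:  <4:back v1 ->
6. propose(1,'w'):  nop
7. deliver 1→0:  <0:back v1 w>
8. deliver 0→1:  nop
9. deliver 1→2:  <2:back v1 w>
10. deliver 2→1:  <1:prim v1 w>
11. timeout(3):  <3:back v2 ->
12. deliver 3→2:  <2:prim v2 w>
13. deliver 2→3:  nop
14. deliver 3→0:  <0:back v2 w>
15. deliver 0→3:  nop
16. deliver 3→1:  <1:back v2 w>
17. deliver 1→3:  nop
18. deliver 3→4:  <4:back v2 ->
19. deliver 4→3:  nop
20. deliver 2→3:  nop
21. timeout(0):  <0:back v3 w>
22. crash(3):  <3:✗back v2 ->
23. recover(3):  <3:back v2 ->
24. deliver 0→1:  <1:back v3 w>
25. crash(3):  <3:✗back v2 ->

yes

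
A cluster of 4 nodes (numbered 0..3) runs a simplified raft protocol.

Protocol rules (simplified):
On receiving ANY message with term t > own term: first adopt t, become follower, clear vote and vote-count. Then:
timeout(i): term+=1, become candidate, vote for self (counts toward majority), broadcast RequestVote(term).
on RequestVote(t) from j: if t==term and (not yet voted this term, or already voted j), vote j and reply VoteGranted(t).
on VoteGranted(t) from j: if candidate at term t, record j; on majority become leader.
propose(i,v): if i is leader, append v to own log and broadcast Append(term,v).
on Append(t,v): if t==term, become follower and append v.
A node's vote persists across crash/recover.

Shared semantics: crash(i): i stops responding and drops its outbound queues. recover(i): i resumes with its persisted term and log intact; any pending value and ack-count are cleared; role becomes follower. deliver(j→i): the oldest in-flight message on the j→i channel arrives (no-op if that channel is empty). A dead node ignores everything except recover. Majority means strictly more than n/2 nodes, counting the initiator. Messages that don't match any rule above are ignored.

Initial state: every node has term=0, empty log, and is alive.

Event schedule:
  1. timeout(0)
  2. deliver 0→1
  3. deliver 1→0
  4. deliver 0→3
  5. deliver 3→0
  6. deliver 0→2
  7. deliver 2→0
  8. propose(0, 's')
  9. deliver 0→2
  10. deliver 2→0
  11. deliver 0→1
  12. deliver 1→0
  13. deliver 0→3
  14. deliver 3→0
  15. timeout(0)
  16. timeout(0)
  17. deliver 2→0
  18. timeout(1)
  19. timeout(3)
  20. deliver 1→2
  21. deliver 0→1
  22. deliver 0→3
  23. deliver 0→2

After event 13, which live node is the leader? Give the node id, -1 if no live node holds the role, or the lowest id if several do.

step 1 timeout(0): 0={cand,t=1,log=-}
step 2 deliver 0→1: 1={foll,t=1,log=-}
step 3 deliver 1→0: —
step 4 deliver 0→3: 3={foll,t=1,log=-}
step 5 deliver 3→0: 0={lead,t=1,log=-}
step 6 deliver 0→2: 2={foll,t=1,log=-}
step 7 deliver 2→0: —
step 8 propose(0,'s'): 0={lead,t=1,log=s}
step 9 deliver 0→2: 2={foll,t=1,log=s}
step 10 deliver 2→0: —
step 11 deliver 0→1: 1={foll,t=1,log=s}
step 12 deliver 1→0: —
step 13 deliver 0→3: 3={foll,t=1,log=s}

0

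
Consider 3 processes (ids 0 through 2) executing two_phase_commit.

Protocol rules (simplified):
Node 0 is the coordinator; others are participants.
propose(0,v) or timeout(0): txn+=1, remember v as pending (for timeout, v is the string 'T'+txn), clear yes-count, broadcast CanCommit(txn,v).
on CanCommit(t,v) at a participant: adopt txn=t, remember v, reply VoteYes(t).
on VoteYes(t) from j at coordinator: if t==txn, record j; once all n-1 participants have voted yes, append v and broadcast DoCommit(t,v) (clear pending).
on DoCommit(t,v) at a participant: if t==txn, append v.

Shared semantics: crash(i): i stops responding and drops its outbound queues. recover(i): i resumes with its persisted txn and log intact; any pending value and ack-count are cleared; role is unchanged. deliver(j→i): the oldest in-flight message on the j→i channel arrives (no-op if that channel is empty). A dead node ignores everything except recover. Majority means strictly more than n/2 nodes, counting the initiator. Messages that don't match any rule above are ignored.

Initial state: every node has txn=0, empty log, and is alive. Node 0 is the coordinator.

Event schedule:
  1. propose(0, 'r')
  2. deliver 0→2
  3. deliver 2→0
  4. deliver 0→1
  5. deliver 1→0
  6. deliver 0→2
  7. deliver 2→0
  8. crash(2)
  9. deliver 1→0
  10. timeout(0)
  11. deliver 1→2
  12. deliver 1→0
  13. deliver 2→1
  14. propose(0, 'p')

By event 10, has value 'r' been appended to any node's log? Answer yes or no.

[1] propose(0,'r') → N0(coor t1 [-])
[2] deliver 0→2 → N2(part t1 [-])
[3] deliver 2→0 → ∅
[4] deliver 0→1 → N1(part t1 [-])
[5] deliver 1→0 → N0(coor t1 [r])
[6] deliver 0→2 → N2(part t1 [r])
[7] deliver 2→0 → ∅
[8] crash(2) → N2(✗part t1 [r])
[9] deliver 1→0 → ∅
[10] timeout(0) → N0(coor t2 [r])

yes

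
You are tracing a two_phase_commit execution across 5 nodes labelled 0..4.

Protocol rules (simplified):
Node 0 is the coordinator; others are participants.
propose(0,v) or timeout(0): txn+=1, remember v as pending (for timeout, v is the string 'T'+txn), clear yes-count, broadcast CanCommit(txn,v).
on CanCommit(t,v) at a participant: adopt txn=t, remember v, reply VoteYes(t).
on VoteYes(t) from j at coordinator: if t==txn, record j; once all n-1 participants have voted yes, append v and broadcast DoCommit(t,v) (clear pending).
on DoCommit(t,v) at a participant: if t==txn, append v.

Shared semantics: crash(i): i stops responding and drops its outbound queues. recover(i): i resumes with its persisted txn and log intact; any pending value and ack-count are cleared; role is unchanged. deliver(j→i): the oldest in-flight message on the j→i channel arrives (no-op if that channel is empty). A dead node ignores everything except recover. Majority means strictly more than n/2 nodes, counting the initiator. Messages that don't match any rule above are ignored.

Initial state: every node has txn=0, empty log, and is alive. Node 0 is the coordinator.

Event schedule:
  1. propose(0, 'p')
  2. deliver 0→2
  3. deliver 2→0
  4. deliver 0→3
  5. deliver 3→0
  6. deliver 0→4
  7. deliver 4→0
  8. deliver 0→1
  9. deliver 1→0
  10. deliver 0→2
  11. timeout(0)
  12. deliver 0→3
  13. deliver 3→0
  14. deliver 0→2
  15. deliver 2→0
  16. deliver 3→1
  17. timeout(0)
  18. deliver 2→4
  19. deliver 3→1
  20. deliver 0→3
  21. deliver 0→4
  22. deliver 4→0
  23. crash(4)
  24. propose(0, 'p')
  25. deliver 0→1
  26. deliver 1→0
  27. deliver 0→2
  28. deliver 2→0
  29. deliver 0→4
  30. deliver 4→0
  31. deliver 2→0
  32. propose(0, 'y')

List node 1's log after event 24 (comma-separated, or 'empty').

[1] propose(0,'p') → N0(coor t1 [-])
[2] deliver 0→2 → N2(part t1 [-])
[3] deliver 2→0 → ∅
[4] deliver 0→3 → N3(part t1 [-])
[5] deliver 3→0 → ∅
[6] deliver 0→4 → N4(part t1 [-])
[7] deliver 4→0 → ∅
[8] deliver 0→1 → N1(part t1 [-])
[9] deliver 1→0 → N0(coor t1 [p])
[10] deliver 0→2 → N2(part t1 [p])
[11] timeout(0) → N0(coor t2 [p])
[12] deliver 0→3 → N3(part t1 [p])
[13] deliver 3→0 → ∅
[14] deliver 0→2 → N2(part t2 [p])
[15] deliver 2→0 → ∅
[16] deliver 3→1 → ∅
[17] timeout(0) → N0(coor t3 [p])
[18] deliver 2→4 → ∅
[19] deliver 3→1 → ∅
[20] deliver 0→3 → N3(part t2 [p])
[21] deliver 0→4 → N4(part t1 [p])
[22] deliver 4→0 → ∅
[23] crash(4) → N4(✗part t1 [p])
[24] propose(0,'p') → N0(coor t4 [p])

empty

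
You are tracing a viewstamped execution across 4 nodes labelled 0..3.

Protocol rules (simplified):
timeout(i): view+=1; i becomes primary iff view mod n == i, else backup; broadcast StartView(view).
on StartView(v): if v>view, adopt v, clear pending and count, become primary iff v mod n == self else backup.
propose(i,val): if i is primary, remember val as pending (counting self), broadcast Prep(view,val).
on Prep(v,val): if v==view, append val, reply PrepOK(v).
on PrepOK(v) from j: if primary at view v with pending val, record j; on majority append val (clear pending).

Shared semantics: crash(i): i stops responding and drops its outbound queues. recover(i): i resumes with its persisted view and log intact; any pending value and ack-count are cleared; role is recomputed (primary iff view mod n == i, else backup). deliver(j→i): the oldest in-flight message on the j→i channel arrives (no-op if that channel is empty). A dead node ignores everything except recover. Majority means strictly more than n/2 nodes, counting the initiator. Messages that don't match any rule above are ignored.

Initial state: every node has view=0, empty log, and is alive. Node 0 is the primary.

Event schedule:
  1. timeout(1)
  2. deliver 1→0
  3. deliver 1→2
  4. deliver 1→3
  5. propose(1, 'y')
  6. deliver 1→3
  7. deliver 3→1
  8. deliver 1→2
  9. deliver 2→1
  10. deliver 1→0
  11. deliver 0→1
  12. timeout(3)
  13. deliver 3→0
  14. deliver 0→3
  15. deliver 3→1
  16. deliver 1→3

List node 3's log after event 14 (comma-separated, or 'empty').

y

after 1 — timeout(1): n1:prim/v1/[-]
after 2 — deliver 1→0: n0:back/v1/[-]
after 3 — deliver 1→2: n2:back/v1/[-]
after 4 — deliver 1→3: n3:back/v1/[-]
after 5 — propose(1,'y'): ·
after 6 — deliver 1→3: n3:back/v1/[y]
after 7 — deliver 3→1: ·
after 8 — deliver 1→2: n2:back/v1/[y]
after 9 — deliver 2→1: n1:prim/v1/[y]
after 10 — deliver 1→0: n0:back/v1/[y]
after 11 — deliver 0→1: ·
after 12 — timeout(3): n3:back/v2/[y]
after 13 — deliver 3→0: n0:back/v2/[y]
after 14 — deliver 0→3: ·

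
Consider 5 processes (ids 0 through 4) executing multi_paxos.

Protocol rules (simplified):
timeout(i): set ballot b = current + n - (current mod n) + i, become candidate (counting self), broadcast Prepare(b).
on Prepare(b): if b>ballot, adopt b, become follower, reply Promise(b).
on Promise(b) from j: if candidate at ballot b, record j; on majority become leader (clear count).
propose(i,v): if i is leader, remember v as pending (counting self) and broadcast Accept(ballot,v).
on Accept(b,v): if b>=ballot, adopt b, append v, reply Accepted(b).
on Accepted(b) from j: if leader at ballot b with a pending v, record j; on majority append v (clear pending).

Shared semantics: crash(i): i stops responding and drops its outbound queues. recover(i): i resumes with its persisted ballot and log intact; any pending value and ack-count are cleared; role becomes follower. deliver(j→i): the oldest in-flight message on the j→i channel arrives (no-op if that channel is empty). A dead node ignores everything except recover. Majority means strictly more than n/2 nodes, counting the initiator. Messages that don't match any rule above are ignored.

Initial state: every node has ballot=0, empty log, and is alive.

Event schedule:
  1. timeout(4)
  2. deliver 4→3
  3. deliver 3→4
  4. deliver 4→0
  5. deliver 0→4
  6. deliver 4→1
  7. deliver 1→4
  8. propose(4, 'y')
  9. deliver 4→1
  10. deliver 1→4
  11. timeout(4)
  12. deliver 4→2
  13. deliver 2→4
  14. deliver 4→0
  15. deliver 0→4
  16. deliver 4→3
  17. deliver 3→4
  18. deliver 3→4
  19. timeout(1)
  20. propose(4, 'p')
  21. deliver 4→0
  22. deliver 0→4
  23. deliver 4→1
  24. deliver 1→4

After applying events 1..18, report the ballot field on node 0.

9

e1 timeout(4): 4[cand,b=9,-]
e2 deliver 4→3: 3[foll,b=9,-]
e3 deliver 3→4: ·
e4 deliver 4→0: 0[foll,b=9,-]
e5 deliver 0→4: 4[lead,b=9,-]
e6 deliver 4→1: 1[foll,b=9,-]
e7 deliver 1→4: ·
e8 propose(4,'y'): ·
e9 deliver 4→1: 1[foll,b=9,y]
e10 deliver 1→4: ·
e11 timeout(4): 4[cand,b=14,-]
e12 deliver 4→2: 2[foll,b=9,-]
e13 deliver 2→4: ·
e14 deliver 4→0: 0[foll,b=9,y]
e15 deliver 0→4: ·
e16 deliver 4→3: 3[foll,b=9,y]
e17 deliver 3→4: ·
e18 deliver 3→4: ·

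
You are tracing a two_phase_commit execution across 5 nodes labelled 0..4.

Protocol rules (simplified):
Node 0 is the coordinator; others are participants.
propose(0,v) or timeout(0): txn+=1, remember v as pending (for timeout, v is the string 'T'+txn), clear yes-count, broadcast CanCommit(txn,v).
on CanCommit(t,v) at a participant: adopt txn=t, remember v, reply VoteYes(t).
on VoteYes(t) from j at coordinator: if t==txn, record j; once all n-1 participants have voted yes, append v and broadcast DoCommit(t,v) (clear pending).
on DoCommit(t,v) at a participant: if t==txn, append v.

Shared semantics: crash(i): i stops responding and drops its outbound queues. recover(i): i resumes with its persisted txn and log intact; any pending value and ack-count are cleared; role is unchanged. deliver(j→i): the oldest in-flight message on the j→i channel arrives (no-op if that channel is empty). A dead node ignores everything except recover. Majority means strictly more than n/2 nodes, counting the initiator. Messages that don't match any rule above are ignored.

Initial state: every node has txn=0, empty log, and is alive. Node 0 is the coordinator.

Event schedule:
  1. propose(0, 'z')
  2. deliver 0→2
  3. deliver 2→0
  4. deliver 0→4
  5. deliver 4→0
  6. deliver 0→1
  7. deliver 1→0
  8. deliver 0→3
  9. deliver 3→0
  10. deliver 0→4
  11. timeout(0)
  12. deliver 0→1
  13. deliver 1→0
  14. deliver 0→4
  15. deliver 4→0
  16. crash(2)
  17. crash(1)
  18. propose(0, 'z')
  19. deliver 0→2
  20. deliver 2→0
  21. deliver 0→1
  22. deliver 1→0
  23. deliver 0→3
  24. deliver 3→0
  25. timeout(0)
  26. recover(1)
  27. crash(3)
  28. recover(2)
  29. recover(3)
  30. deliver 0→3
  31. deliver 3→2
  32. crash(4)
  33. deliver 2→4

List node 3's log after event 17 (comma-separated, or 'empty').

after 1 — propose(0,'z'): n0:coor/t1/[-]
after 2 — deliver 0→2: n2:part/t1/[-]
after 3 — deliver 2→0: ·
after 4 — deliver 0→4: n4:part/t1/[-]
after 5 — deliver 4→0: ·
after 6 — deliver 0→1: n1:part/t1/[-]
after 7 — deliver 1→0: ·
after 8 — deliver 0→3: n3:part/t1/[-]
after 9 — deliver 3→0: n0:coor/t1/[z]
after 10 — deliver 0→4: n4:part/t1/[z]
after 11 — timeout(0): n0:coor/t2/[z]
after 12 — deliver 0→1: n1:part/t1/[z]
after 13 — deliver 1→0: ·
after 14 — deliver 0→4: n4:part/t2/[z]
after 15 — deliver 4→0: ·
after 16 — crash(2): n2:✗part/t1/[-]
after 17 — crash(1): n1:✗part/t1/[z]

empty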